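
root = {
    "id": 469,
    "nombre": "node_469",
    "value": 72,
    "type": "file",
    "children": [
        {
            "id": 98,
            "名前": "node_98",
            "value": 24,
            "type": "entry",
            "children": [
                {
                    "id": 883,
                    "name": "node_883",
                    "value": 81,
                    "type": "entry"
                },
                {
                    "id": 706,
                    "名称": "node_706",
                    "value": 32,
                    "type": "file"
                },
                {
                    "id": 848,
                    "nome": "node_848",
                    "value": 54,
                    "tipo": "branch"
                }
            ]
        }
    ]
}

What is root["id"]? 469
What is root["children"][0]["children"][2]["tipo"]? "branch"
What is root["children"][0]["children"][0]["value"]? 81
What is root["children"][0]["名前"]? "node_98"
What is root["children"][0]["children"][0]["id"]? 883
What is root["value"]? 72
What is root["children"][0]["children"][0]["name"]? "node_883"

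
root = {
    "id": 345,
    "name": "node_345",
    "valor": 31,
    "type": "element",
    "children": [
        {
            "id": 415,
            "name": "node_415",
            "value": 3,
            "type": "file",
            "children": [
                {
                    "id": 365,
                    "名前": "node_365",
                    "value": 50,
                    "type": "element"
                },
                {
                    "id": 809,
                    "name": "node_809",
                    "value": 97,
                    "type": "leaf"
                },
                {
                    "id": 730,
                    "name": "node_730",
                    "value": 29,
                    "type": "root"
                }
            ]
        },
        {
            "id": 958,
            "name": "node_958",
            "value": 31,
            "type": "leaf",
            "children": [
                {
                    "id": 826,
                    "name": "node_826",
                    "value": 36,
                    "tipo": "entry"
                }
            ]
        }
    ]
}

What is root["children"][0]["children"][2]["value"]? 29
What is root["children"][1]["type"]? "leaf"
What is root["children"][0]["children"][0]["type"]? "element"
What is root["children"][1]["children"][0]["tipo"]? "entry"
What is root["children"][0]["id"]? 415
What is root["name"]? "node_345"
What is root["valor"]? 31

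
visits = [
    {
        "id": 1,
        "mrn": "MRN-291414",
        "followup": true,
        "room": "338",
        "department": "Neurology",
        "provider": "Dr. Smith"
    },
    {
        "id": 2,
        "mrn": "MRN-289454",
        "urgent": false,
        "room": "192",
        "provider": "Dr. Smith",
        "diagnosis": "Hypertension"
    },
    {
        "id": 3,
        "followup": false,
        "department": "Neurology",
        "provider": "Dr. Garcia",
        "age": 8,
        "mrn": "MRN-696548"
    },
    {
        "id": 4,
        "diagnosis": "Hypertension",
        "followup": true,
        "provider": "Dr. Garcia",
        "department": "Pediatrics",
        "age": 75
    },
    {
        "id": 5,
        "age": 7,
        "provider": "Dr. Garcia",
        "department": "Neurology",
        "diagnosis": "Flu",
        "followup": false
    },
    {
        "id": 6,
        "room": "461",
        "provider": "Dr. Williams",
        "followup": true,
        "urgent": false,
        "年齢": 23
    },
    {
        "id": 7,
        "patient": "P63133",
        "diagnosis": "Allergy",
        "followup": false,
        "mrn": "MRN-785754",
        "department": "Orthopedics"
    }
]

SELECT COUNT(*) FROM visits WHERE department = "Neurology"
3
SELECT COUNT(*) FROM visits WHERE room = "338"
1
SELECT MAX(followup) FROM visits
True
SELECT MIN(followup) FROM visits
False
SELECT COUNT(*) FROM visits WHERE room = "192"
1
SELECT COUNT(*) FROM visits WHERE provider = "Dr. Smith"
2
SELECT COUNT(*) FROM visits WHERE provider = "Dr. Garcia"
3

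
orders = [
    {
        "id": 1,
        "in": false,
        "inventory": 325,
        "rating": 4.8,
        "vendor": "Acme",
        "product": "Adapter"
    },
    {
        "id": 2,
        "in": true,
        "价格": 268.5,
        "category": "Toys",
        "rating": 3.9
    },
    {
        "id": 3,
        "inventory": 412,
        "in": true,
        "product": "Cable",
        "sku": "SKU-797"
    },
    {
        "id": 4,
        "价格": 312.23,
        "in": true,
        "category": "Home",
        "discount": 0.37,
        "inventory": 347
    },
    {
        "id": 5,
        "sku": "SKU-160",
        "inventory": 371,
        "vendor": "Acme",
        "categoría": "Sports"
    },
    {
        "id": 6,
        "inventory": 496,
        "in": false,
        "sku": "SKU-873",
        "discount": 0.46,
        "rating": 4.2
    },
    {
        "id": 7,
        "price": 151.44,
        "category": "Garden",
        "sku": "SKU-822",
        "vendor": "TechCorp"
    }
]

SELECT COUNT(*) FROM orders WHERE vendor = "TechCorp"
1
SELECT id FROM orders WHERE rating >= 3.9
[1, 2, 6]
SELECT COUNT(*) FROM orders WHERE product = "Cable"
1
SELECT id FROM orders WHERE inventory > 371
[3, 6]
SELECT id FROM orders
[1, 2, 3, 4, 5, 6, 7]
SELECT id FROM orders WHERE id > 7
[]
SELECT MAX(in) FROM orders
True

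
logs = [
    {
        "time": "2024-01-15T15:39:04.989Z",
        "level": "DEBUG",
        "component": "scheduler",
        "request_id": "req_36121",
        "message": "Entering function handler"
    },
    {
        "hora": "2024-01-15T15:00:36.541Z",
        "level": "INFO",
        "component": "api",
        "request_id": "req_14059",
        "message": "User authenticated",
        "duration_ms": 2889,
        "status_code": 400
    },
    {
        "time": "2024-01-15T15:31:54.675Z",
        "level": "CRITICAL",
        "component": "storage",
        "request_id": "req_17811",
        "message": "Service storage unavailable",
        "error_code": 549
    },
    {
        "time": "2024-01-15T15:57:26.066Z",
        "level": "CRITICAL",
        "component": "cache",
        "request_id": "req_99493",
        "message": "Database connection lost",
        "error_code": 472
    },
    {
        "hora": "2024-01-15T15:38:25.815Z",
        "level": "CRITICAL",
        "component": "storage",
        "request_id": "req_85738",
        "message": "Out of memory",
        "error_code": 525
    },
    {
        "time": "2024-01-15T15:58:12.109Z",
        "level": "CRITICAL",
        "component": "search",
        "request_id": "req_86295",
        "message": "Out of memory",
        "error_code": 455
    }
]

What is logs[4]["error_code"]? 525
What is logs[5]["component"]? "search"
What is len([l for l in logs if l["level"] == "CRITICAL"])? 4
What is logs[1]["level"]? "INFO"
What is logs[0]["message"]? "Entering function handler"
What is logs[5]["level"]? "CRITICAL"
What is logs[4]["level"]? "CRITICAL"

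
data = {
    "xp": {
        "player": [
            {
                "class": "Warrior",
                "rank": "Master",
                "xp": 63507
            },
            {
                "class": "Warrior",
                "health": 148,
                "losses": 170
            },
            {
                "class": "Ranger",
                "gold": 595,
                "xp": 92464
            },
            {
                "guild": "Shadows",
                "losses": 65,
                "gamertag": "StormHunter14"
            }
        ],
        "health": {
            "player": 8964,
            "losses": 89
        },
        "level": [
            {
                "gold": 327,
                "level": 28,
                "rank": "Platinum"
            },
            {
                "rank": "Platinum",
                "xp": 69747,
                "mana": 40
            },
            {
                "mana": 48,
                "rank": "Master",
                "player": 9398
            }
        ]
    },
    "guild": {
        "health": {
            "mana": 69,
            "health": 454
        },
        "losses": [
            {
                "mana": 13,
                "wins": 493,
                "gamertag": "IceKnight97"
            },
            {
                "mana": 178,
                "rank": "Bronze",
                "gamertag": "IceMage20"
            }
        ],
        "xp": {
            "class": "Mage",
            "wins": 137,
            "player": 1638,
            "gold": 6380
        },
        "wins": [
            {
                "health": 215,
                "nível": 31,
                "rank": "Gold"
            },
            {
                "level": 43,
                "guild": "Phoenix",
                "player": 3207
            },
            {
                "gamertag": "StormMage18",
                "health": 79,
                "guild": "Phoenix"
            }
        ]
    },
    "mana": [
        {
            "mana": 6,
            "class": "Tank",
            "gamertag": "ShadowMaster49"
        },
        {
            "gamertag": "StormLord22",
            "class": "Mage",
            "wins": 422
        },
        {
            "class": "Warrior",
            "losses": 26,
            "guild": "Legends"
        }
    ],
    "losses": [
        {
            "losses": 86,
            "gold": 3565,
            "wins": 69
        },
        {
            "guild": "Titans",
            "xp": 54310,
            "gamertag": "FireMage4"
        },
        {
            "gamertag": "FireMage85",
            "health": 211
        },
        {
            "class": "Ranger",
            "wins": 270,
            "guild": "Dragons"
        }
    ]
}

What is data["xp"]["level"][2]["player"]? 9398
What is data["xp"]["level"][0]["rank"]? "Platinum"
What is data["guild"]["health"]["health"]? 454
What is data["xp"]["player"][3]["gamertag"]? "StormHunter14"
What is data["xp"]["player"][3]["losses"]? 65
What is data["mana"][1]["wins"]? 422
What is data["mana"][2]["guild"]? "Legends"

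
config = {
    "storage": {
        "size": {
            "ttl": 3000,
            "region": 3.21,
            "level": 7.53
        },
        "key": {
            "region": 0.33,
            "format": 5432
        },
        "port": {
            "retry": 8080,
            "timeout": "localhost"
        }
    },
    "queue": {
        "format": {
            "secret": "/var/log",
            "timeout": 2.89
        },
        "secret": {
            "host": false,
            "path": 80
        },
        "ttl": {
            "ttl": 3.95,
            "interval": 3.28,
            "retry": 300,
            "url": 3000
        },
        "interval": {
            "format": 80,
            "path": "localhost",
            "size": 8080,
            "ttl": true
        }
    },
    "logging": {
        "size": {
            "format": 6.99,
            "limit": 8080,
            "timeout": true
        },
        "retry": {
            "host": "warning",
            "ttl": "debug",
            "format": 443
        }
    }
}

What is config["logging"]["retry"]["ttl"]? "debug"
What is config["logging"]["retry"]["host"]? "warning"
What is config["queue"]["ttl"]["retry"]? 300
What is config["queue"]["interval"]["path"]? "localhost"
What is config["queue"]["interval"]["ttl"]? True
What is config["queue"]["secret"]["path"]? 80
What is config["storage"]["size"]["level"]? 7.53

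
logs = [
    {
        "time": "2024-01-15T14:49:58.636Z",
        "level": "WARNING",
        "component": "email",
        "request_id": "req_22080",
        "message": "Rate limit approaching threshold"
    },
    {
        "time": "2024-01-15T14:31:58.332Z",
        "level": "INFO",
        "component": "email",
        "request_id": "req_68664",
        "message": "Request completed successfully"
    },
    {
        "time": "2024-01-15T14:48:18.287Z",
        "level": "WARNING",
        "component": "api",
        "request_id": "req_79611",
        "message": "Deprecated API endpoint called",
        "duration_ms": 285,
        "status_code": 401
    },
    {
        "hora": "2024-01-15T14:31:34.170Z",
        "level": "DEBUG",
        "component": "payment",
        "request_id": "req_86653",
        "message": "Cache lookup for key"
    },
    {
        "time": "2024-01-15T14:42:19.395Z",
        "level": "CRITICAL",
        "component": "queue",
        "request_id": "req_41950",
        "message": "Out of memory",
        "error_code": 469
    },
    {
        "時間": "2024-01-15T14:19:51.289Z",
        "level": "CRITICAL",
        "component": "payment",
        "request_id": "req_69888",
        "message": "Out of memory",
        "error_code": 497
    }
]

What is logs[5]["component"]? "payment"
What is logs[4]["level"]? "CRITICAL"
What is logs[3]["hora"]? "2024-01-15T14:31:34.170Z"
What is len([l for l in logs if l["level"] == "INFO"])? 1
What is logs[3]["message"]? "Cache lookup for key"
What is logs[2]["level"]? "WARNING"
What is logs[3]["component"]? "payment"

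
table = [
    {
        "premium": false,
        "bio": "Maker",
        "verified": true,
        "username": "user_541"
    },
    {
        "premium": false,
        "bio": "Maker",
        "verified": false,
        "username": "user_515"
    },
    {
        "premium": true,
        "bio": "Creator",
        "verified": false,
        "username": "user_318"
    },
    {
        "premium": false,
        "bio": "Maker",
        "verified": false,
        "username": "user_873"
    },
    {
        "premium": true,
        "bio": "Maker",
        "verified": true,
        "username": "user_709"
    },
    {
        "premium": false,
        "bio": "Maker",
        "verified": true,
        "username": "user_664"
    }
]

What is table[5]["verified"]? True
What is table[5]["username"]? "user_664"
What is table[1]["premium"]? False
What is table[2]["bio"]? "Creator"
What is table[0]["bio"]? "Maker"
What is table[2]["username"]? "user_318"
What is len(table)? 6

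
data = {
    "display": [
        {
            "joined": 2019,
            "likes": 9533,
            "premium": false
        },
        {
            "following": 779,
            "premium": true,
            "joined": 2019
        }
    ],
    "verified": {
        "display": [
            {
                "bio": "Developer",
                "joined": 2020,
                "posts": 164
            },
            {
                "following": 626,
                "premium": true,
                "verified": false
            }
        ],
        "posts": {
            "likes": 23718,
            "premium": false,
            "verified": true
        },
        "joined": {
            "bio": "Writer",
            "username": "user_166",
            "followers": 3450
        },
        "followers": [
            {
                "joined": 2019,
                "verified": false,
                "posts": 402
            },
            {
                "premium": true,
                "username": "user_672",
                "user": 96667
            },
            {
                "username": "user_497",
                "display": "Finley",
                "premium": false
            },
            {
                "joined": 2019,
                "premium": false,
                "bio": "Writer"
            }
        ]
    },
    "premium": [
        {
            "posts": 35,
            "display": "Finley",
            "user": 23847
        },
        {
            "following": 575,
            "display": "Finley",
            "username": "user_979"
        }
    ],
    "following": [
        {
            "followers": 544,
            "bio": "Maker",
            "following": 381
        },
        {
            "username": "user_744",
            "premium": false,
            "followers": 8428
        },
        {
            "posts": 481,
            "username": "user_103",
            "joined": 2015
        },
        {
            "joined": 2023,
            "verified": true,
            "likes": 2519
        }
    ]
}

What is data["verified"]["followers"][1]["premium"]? True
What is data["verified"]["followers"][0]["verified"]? False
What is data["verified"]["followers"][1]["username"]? "user_672"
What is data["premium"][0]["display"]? "Finley"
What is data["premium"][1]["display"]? "Finley"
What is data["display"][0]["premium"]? False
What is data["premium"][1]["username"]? "user_979"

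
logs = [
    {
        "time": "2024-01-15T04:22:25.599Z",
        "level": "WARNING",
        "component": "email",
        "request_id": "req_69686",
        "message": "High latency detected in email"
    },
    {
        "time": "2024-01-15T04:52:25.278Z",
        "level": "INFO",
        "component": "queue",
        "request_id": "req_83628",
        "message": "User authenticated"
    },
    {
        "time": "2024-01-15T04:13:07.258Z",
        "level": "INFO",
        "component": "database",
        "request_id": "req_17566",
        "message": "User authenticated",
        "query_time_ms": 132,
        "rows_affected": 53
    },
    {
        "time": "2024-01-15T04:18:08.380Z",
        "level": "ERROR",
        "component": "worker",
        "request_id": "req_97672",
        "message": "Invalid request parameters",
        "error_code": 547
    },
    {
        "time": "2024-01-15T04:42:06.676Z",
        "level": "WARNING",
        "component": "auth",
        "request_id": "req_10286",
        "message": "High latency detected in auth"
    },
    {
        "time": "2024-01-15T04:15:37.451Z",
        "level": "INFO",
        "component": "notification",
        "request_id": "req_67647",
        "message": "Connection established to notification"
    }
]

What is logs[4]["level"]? "WARNING"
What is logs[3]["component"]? "worker"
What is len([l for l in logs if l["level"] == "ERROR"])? 1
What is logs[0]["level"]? "WARNING"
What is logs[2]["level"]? "INFO"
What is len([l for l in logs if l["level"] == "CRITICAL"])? 0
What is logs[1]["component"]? "queue"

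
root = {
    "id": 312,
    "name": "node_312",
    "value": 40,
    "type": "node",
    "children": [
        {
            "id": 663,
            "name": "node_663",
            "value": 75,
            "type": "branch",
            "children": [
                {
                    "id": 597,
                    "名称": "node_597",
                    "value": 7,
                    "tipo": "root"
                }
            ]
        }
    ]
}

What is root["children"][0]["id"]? 663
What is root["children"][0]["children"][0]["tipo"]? "root"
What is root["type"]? "node"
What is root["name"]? "node_312"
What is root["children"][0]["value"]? 75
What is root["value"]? 40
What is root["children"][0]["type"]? "branch"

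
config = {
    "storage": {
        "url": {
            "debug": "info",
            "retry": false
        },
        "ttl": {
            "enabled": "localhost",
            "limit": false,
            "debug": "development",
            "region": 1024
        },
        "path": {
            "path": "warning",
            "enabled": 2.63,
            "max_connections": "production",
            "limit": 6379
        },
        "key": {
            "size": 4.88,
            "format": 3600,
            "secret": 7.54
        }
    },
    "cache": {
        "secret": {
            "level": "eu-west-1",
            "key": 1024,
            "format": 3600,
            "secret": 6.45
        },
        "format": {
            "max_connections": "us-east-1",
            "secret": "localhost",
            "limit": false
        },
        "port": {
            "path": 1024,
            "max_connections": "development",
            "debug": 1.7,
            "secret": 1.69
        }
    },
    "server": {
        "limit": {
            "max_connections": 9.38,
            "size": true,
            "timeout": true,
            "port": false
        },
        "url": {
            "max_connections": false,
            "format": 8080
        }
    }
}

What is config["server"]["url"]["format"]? 8080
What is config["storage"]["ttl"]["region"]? 1024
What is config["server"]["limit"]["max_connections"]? 9.38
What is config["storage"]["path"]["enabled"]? 2.63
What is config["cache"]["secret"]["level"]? "eu-west-1"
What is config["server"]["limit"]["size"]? True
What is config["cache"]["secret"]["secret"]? 6.45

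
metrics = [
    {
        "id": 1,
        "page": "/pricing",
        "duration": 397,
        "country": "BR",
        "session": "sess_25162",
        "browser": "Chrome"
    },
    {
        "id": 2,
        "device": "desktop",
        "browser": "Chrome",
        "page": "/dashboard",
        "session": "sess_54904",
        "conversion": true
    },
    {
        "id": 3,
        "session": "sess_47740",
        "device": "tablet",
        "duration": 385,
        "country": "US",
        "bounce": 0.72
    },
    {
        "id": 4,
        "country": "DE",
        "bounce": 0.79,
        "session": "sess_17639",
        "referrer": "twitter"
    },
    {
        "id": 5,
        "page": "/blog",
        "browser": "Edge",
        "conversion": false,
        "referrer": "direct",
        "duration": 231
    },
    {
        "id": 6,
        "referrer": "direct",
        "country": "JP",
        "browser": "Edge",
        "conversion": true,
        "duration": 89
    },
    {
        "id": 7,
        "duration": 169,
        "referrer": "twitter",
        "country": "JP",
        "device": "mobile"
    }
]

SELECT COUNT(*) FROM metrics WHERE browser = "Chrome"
2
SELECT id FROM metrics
[1, 2, 3, 4, 5, 6, 7]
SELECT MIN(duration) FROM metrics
89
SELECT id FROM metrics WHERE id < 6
[1, 2, 3, 4, 5]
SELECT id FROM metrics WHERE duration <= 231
[5, 6, 7]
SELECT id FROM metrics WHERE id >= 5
[5, 6, 7]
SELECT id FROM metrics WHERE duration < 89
[]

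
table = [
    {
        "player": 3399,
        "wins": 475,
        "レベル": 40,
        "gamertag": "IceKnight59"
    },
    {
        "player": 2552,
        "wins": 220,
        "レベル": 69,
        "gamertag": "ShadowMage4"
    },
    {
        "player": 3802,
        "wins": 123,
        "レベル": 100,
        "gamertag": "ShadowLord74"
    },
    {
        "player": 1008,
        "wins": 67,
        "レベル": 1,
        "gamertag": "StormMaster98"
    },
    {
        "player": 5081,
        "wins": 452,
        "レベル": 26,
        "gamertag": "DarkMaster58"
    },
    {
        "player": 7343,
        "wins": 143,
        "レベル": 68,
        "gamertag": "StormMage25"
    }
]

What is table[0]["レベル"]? 40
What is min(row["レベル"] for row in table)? 1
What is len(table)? 6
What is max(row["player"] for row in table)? 7343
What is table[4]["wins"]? 452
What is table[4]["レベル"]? 26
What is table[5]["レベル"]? 68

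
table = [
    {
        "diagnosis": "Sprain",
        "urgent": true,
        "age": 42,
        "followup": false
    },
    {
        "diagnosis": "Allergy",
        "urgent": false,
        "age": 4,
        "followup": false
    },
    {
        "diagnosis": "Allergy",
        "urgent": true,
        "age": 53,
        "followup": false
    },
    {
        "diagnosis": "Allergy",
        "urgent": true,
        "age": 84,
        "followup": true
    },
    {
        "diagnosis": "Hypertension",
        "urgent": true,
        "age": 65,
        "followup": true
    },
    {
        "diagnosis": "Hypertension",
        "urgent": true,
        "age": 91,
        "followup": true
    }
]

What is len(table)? 6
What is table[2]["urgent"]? True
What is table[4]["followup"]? True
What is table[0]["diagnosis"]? "Sprain"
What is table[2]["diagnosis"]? "Allergy"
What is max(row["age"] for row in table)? 91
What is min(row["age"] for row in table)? 4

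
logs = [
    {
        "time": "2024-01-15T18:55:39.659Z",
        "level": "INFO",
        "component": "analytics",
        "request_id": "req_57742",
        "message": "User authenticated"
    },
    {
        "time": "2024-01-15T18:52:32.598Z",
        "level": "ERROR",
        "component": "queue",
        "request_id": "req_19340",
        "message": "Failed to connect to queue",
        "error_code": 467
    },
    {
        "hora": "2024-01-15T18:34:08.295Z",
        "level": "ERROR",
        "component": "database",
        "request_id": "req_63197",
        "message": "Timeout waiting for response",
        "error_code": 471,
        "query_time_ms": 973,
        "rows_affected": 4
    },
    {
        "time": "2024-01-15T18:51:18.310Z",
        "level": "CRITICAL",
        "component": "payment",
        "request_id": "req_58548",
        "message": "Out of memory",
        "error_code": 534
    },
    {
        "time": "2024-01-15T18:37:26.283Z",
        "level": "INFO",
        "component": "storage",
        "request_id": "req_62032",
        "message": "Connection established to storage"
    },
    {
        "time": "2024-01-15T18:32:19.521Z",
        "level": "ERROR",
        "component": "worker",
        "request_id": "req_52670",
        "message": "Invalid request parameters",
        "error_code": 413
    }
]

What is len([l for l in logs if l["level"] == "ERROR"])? 3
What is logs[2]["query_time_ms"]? 973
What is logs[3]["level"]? "CRITICAL"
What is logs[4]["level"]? "INFO"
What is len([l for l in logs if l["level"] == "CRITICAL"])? 1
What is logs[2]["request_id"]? "req_63197"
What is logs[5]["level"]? "ERROR"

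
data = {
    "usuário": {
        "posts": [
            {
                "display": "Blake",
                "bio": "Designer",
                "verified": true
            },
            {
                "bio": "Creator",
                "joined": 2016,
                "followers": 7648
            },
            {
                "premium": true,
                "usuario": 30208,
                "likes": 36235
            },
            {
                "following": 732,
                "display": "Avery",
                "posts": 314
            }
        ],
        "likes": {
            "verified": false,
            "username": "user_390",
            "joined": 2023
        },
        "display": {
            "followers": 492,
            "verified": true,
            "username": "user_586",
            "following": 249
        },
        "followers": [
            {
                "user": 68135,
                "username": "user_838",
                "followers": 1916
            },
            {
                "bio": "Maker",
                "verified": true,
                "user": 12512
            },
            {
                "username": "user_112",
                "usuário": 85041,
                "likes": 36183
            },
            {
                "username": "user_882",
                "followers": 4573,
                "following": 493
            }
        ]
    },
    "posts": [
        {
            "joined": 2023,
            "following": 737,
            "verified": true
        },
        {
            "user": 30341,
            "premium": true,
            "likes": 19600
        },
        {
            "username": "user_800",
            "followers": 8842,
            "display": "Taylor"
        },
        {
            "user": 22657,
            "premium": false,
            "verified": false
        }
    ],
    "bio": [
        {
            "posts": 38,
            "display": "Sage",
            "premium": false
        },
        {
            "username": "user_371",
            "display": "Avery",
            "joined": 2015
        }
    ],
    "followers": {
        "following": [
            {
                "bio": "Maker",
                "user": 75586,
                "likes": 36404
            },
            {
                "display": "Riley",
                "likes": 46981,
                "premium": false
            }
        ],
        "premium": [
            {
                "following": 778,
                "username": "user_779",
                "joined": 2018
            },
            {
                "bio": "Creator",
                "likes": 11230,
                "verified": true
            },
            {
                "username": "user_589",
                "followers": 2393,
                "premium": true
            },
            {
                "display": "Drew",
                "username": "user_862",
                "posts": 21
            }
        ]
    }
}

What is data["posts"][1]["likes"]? 19600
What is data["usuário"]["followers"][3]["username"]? "user_882"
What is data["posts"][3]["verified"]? False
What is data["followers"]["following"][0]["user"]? 75586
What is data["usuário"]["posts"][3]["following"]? 732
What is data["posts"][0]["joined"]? 2023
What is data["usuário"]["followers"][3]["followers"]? 4573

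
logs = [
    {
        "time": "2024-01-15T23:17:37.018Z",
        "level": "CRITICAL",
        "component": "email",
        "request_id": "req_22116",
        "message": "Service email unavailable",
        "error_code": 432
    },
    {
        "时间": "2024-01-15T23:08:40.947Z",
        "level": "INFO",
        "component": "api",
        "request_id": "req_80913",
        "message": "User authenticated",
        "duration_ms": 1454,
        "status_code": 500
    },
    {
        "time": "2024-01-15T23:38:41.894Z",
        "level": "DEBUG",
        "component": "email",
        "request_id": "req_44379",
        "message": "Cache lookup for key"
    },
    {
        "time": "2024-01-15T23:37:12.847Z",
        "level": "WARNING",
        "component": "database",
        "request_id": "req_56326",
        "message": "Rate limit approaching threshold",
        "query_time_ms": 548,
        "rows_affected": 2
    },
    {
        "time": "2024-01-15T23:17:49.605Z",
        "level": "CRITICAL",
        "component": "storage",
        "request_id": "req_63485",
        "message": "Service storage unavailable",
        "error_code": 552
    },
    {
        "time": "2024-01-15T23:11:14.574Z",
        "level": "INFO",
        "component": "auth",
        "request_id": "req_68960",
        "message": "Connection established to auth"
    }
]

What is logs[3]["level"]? "WARNING"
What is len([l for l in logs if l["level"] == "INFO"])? 2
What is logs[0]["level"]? "CRITICAL"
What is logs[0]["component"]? "email"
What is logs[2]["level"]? "DEBUG"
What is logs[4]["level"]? "CRITICAL"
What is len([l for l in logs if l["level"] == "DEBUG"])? 1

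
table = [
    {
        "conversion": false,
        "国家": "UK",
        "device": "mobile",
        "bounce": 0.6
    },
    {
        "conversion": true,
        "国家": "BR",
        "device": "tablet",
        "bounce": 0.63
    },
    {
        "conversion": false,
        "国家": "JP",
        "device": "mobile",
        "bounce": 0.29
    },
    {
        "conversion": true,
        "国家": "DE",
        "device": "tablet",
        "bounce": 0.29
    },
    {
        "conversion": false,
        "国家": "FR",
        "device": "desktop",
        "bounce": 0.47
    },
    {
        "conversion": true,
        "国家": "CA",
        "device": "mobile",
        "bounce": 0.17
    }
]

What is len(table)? 6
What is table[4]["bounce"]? 0.47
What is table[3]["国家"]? "DE"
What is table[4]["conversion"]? False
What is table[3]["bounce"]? 0.29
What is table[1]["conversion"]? True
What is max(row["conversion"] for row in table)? True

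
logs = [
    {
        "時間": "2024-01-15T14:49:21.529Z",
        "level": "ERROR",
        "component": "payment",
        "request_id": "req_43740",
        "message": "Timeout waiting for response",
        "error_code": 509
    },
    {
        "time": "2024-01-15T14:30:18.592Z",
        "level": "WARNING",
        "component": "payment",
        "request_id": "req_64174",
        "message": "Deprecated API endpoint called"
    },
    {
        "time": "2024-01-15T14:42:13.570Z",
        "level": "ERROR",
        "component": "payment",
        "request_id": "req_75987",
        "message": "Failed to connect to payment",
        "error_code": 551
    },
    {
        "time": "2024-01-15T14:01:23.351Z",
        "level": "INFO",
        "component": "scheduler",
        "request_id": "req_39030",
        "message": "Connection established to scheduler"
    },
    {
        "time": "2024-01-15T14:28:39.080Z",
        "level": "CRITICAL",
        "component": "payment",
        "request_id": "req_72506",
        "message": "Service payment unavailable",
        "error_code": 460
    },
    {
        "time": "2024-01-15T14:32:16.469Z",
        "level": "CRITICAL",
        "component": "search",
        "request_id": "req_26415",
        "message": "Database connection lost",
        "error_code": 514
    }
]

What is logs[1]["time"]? "2024-01-15T14:30:18.592Z"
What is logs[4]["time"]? "2024-01-15T14:28:39.080Z"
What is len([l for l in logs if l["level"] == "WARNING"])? 1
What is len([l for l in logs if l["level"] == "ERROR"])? 2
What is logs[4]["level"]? "CRITICAL"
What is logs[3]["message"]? "Connection established to scheduler"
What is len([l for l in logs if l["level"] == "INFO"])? 1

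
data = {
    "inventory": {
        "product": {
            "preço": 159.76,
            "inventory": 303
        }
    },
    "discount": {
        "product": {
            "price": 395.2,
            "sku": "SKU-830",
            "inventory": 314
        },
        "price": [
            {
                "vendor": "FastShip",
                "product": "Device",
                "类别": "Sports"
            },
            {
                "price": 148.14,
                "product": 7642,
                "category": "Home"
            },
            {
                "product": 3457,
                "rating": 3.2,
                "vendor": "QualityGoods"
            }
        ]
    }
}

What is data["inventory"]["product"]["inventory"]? 303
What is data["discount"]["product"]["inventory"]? 314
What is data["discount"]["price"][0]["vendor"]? "FastShip"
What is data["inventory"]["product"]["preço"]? 159.76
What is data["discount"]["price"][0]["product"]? "Device"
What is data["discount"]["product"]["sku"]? "SKU-830"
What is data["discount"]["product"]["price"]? 395.2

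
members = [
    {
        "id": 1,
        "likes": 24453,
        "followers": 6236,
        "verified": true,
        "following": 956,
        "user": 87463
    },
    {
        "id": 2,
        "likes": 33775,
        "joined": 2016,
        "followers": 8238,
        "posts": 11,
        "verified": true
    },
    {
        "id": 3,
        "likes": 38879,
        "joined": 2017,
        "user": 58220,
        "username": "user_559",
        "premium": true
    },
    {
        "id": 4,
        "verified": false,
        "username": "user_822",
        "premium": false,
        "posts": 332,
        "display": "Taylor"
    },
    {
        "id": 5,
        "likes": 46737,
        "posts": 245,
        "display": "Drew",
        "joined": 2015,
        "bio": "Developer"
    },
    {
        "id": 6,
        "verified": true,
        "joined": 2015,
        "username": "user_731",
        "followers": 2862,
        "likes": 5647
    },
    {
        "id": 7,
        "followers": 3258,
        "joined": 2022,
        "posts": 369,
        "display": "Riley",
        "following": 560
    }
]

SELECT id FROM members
[1, 2, 3, 4, 5, 6, 7]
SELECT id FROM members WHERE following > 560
[1]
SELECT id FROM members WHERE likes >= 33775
[2, 3, 5]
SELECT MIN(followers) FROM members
2862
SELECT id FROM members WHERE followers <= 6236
[1, 6, 7]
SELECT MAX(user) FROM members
87463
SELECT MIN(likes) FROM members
5647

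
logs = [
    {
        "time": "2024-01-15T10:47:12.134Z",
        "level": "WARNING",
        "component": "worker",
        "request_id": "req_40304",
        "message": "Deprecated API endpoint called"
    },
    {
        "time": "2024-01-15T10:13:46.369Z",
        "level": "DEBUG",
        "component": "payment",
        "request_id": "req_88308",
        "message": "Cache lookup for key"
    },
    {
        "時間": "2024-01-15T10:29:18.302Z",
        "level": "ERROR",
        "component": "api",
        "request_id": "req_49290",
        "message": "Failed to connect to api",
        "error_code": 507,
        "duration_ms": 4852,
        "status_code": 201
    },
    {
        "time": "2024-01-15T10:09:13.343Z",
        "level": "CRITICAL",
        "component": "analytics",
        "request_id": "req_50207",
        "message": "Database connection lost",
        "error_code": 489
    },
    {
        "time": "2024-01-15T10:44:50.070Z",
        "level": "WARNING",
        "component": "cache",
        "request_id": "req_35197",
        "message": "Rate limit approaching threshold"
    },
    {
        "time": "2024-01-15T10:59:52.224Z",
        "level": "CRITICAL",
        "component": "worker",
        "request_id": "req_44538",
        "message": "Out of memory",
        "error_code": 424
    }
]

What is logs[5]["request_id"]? "req_44538"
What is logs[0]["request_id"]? "req_40304"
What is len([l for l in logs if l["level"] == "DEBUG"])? 1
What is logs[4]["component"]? "cache"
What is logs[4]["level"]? "WARNING"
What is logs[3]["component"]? "analytics"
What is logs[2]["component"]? "api"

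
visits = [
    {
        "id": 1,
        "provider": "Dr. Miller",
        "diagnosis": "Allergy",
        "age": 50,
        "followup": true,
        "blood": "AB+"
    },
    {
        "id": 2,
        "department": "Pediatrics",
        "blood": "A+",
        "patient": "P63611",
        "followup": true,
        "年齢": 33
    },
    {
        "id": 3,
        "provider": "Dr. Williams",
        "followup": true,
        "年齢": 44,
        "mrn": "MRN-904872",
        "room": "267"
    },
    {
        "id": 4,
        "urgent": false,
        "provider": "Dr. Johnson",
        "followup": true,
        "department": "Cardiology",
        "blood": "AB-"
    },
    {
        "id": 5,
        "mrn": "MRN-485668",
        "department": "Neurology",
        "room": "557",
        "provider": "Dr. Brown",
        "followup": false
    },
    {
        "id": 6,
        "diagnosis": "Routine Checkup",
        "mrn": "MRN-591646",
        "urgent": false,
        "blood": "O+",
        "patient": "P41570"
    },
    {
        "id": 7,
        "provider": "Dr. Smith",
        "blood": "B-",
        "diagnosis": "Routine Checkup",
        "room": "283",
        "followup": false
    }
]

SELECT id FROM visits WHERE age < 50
[]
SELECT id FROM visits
[1, 2, 3, 4, 5, 6, 7]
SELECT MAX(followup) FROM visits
True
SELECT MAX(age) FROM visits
50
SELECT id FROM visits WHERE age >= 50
[1]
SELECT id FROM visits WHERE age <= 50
[1]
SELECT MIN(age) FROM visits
50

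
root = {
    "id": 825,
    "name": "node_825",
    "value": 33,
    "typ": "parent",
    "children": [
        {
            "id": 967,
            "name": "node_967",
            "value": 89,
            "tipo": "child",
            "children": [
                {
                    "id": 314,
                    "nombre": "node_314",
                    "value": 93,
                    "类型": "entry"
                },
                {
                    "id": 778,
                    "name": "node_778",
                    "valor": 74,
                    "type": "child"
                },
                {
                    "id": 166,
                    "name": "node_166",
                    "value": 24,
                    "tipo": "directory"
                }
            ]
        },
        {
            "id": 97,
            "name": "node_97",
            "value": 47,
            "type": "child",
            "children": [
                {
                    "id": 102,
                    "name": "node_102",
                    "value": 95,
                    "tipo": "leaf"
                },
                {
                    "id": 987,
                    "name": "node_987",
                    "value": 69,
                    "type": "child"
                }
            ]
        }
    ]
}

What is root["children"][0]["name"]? "node_967"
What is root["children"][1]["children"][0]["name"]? "node_102"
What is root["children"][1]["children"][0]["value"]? 95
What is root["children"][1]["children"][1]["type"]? "child"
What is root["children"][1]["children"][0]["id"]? 102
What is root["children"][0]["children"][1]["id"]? 778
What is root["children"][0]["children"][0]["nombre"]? "node_314"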